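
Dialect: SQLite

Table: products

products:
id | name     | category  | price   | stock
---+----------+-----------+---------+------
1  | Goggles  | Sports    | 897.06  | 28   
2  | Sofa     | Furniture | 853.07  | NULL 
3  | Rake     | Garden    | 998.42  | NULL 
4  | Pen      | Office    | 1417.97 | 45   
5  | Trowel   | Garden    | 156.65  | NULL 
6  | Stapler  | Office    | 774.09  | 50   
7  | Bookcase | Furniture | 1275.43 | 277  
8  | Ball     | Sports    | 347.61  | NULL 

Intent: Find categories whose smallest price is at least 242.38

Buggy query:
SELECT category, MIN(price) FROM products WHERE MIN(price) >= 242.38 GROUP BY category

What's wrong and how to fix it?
Bug: MIN() in WHERE is a misuse of aggregate

Fix: Use HAVING for the per-group MIN condition

Corrected query:
SELECT category, MIN(price) FROM products GROUP BY category HAVING MIN(price) >= 242.38

Result:
category  | MIN(price)
----------+-----------
Furniture | 853.07    
Office    | 774.09    
Sports    | 347.61    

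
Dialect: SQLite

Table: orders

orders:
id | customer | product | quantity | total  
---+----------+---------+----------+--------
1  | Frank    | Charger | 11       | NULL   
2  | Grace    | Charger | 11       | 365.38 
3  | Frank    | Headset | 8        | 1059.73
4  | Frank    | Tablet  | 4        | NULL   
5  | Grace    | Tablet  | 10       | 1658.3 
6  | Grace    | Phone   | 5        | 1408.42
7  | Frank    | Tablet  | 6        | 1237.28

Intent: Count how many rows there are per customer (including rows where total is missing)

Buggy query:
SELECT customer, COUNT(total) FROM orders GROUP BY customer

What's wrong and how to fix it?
Bug: COUNT(column) counts non-NULL values only; rows with NULL total aren't counted

Fix: Replace COUNT(total) with COUNT(*)

Corrected query:
SELECT customer, COUNT(*) FROM orders GROUP BY customer

Result:
customer | COUNT(*)
---------+---------
Frank    | 4       
Grace    | 3       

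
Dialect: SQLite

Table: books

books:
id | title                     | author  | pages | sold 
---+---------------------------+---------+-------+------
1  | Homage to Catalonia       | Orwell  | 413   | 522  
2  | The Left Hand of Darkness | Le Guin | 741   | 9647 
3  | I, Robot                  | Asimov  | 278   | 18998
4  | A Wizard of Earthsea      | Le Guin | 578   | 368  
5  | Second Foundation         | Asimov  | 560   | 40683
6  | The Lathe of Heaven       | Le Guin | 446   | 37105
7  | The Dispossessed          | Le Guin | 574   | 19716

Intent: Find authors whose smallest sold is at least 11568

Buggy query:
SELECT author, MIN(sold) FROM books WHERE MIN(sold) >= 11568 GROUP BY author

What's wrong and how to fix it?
Bug: MIN() in WHERE is a misuse of aggregate

Fix: Replace WHERE with HAVING after the GROUP BY

Corrected query:
SELECT author, MIN(sold) FROM books GROUP BY author HAVING MIN(sold) >= 11568

Result:
author | MIN(sold)
-------+----------
Asimov | 18998    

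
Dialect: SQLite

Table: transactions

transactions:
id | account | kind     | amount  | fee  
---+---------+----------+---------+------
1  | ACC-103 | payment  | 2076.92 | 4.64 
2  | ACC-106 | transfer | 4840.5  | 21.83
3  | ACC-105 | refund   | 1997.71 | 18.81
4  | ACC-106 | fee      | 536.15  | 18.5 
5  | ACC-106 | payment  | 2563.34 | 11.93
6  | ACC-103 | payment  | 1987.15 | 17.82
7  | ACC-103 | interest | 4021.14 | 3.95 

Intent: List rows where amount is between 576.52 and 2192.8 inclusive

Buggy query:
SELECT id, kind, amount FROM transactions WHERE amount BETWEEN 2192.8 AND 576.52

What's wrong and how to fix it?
Bug: The bounds are reversed; BETWEEN a AND b requires a <= b to match anything

Fix: Write BETWEEN 576.52 AND 2192.8

Corrected query:
SELECT id, kind, amount FROM transactions WHERE amount BETWEEN 576.52 AND 2192.8

Result:
id | kind    | amount 
---+---------+--------
1  | payment | 2076.92
3  | refund  | 1997.71
6  | payment | 1987.15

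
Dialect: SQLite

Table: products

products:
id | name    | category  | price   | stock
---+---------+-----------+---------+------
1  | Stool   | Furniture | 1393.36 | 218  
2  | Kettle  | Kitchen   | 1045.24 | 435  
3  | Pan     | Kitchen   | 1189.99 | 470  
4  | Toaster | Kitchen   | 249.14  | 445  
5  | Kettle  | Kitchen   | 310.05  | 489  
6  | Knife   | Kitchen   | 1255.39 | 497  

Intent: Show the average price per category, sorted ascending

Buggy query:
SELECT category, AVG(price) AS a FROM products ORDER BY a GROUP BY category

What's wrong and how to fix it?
Bug: ORDER BY appears before GROUP BY; SQL clause order requires GROUP BY first

Fix: Move ORDER BY to the end, after GROUP BY

Corrected query:
SELECT category, AVG(price) AS a FROM products GROUP BY category ORDER BY a

Result:
category  | a      
----------+--------
Kitchen   | 809.962
Furniture | 1393.36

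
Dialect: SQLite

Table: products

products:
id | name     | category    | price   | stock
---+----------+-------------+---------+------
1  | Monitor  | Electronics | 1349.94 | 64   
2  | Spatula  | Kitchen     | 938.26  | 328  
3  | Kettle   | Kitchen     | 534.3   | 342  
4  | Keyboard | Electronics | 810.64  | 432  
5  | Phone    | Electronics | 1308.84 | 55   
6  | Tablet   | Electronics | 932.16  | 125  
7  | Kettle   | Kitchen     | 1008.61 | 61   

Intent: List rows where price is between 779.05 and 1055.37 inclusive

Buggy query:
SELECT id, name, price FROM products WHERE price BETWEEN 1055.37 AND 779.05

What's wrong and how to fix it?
Bug: The bounds are reversed; BETWEEN a AND b requires a <= b to match anything

Fix: Write BETWEEN 779.05 AND 1055.37

Corrected query:
SELECT id, name, price FROM products WHERE price BETWEEN 779.05 AND 1055.37

Result:
id | name     | price  
---+----------+--------
2  | Spatula  | 938.26 
4  | Keyboard | 810.64 
6  | Tablet   | 932.16 
7  | Kettle   | 1008.61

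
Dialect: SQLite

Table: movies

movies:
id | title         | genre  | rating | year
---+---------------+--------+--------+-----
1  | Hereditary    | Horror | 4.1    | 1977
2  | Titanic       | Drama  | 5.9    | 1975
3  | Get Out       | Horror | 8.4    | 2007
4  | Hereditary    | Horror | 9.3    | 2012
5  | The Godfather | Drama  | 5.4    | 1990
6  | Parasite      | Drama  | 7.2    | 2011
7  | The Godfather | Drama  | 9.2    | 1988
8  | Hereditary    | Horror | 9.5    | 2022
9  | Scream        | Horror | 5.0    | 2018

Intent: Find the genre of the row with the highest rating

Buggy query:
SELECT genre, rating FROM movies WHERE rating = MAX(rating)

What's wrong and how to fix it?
Bug: MAX(rating) is an aggregate and cannot be used directly in WHERE

Fix: Use a subquery: WHERE rating = (SELECT MAX(rating) FROM movies)

Corrected query:
SELECT genre, rating FROM movies WHERE rating = (SELECT MAX(rating) FROM movies)

Result:
genre  | rating
-------+-------
Horror | 9.5   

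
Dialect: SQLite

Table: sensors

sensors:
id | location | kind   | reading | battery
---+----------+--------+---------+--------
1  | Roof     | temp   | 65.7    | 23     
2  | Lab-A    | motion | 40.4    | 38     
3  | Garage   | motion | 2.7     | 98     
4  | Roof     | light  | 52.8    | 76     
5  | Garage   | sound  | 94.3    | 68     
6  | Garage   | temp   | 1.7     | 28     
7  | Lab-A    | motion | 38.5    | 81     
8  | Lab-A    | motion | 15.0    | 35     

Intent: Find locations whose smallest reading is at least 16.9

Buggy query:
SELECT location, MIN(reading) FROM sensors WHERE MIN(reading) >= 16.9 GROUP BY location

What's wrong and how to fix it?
Bug: Aggregates like MIN are computed per group after WHERE runs

Fix: Use HAVING for the per-group MIN condition

Corrected query:
SELECT location, MIN(reading) FROM sensors GROUP BY location HAVING MIN(reading) >= 16.9

Result:
location | MIN(reading)
---------+-------------
Roof     | 52.8        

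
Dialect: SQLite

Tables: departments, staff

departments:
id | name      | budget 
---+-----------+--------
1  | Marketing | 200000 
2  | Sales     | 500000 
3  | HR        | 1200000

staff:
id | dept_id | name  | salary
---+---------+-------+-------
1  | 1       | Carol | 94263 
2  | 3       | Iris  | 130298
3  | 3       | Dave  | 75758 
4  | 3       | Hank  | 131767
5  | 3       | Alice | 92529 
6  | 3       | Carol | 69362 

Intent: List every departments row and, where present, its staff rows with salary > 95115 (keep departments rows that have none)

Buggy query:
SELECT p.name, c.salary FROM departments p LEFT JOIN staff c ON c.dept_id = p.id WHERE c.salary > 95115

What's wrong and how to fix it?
Bug: A WHERE condition on the right-hand table after LEFT JOIN drops unmatched parents

Fix: Put 'c.salary > 95115' in the JOIN's ON clause instead of WHERE

Corrected query:
SELECT p.name, c.salary FROM departments p LEFT JOIN staff c ON c.dept_id = p.id AND c.salary > 95115

Result:
name      | salary
----------+-------
Marketing | NULL  
Sales     | NULL  
HR        | 130298
HR        | 131767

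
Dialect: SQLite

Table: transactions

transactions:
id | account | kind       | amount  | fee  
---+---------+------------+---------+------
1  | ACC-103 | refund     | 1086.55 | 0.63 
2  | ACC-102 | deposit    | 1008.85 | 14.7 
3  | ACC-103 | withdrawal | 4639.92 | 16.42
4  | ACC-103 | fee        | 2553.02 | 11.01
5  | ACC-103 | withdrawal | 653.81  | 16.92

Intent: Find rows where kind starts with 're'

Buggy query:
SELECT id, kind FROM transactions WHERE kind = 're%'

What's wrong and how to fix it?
Bug: Wildcards only work with LIKE; '=' treats '%' as a literal character

Fix: Replace '=' with LIKE so 're%' is treated as a pattern

Corrected query:
SELECT id, kind FROM transactions WHERE kind LIKE 're%'

Result:
id | kind  
---+-------
1  | refund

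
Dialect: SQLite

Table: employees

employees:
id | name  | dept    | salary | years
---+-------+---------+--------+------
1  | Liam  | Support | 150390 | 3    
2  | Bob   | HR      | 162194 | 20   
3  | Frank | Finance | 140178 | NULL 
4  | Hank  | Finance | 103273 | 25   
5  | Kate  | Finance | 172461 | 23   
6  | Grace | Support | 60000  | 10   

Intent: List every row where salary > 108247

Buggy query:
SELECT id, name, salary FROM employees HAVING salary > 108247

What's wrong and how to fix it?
Bug: HAVING filters the output of aggregation, but this query has no GROUP BY and no aggregate functions, so SQLite rejects it (HAVING clause on a non-aggregate query); the condition here is per row

Fix: Replace HAVING with WHERE since the condition applies to individual rows

Corrected query:
SELECT id, name, salary FROM employees WHERE salary > 108247

Result:
id | name  | salary
---+-------+-------
1  | Liam  | 150390
2  | Bob   | 162194
3  | Frank | 140178
5  | Kate  | 172461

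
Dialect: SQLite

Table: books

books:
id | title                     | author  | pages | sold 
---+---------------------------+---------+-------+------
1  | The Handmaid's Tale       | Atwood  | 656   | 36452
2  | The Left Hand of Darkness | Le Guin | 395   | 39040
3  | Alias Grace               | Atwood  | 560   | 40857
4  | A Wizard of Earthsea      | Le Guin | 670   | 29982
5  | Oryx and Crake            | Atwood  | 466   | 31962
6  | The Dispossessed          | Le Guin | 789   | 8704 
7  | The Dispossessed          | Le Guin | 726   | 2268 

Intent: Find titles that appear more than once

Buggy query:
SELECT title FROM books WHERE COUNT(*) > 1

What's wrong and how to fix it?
Bug: COUNT(*) is an aggregate and cannot be used in WHERE

Fix: GROUP BY title, then filter groups with HAVING COUNT(*) > 1

Corrected query:
SELECT title FROM books GROUP BY title HAVING COUNT(*) > 1

Result:
title           
----------------
The Dispossessed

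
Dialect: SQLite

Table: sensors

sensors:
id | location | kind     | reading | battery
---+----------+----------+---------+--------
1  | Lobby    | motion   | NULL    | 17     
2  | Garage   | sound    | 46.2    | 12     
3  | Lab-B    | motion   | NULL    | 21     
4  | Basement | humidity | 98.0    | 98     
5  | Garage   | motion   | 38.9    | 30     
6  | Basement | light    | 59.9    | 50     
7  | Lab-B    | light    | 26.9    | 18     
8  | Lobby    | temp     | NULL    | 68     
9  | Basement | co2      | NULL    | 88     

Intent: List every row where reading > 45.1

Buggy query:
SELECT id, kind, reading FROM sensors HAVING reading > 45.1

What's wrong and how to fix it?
Bug: This is a non-aggregate query (no GROUP BY, no aggregates), so in SQLite the HAVING clause is invalid here; a row-level condition belongs in WHERE

Fix: Replace HAVING with WHERE since the condition applies to individual rows

Corrected query:
SELECT id, kind, reading FROM sensors WHERE reading > 45.1

Result:
id | kind     | reading
---+----------+--------
2  | sound    | 46.2   
4  | humidity | 98     
6  | light    | 59.9   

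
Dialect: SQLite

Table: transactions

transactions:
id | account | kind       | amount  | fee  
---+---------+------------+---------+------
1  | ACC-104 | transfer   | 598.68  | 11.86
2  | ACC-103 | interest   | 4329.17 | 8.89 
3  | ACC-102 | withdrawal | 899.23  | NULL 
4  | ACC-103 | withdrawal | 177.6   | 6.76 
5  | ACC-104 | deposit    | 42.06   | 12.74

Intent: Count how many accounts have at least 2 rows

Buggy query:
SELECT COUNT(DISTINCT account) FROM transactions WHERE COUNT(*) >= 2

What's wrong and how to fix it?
Bug: COUNT(*) cannot appear in WHERE; the per-group count doesn't exist yet

Fix: Use a subquery that GROUPs and filters with HAVING, then count its rows

Corrected query:
SELECT COUNT(*) FROM (SELECT account FROM transactions GROUP BY account HAVING COUNT(*) >= 2)

Result:
COUNT(*)
--------
2       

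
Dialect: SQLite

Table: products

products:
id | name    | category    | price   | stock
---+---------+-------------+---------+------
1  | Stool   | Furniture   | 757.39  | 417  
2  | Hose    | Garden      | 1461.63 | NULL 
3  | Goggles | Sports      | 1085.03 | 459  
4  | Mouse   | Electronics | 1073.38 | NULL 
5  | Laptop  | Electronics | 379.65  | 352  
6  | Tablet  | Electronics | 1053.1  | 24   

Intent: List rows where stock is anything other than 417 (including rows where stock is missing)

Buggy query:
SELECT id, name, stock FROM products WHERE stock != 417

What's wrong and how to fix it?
Bug: Inequality against NULL is unknown, not true; rows with NULL are dropped

Fix: Add an explicit OR stock IS NULL to include the missing-value rows

Corrected query:
SELECT id, name, stock FROM products WHERE stock != 417 OR stock IS NULL

Result:
id | name    | stock
---+---------+------
2  | Hose    | NULL 
3  | Goggles | 459  
4  | Mouse   | NULL 
5  | Laptop  | 352  
6  | Tablet  | 24   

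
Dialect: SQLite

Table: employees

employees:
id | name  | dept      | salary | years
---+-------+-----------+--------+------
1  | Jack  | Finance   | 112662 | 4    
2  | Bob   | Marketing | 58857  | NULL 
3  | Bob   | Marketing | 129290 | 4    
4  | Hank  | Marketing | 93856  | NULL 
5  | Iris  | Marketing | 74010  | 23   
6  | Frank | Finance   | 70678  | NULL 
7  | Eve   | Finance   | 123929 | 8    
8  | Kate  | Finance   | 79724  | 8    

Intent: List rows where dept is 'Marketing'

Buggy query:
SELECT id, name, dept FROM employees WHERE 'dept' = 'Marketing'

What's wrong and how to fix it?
Bug: 'dept' in single quotes is a string literal, not the column; the comparison is literal-vs-literal and never true

Fix: Remove the quotes around the column name (or use double quotes for an identifier)

Corrected query:
SELECT id, name, dept FROM employees WHERE dept = 'Marketing'

Result:
id | name | dept     
---+------+----------
2  | Bob  | Marketing
3  | Bob  | Marketing
4  | Hank | Marketing
5  | Iris | Marketing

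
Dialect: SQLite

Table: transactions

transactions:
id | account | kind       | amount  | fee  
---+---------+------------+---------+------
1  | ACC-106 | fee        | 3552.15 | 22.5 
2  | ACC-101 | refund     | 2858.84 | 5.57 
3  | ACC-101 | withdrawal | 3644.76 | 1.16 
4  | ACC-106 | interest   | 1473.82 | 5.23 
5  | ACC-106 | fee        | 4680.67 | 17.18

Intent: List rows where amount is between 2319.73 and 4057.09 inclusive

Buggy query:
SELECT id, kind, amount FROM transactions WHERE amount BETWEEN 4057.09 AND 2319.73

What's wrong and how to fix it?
Bug: BETWEEN expects the lower bound first; with 4057.09 AND 2319.73 the range is empty

Fix: Swap the bounds so the smaller value comes first

Corrected query:
SELECT id, kind, amount FROM transactions WHERE amount BETWEEN 2319.73 AND 4057.09

Result:
id | kind       | amount 
---+------------+--------
1  | fee        | 3552.15
2  | refund     | 2858.84
3  | withdrawal | 3644.76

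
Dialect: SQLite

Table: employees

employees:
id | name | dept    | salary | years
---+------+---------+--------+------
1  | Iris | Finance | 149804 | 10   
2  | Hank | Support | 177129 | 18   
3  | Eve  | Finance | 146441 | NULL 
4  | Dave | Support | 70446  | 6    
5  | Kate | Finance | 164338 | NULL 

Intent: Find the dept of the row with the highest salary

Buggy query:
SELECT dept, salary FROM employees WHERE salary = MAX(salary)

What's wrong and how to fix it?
Bug: MAX(salary) is an aggregate and cannot be used directly in WHERE

Fix: Wrap MAX in a scalar subquery so WHERE compares against a single value

Corrected query:
SELECT dept, salary FROM employees WHERE salary = (SELECT MAX(salary) FROM employees)

Result:
dept    | salary
--------+-------
Support | 177129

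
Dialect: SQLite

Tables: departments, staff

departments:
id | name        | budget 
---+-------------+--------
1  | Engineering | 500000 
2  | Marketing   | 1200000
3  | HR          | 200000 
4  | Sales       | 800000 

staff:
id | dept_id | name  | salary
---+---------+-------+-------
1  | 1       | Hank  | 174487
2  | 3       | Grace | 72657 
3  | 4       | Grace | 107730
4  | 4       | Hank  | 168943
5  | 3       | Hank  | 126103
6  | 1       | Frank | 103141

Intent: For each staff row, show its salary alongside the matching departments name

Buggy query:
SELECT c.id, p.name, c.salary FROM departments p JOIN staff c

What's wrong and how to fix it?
Bug: JOIN with no ON clause produces a cartesian product; every staff row pairs with every departments row

Fix: Add ON c.dept_id = p.id to the JOIN

Corrected query:
SELECT c.id, p.name, c.salary FROM departments p JOIN staff c ON c.dept_id = p.id

Result:
id | name        | salary
---+-------------+-------
1  | Engineering | 174487
2  | HR          | 72657 
3  | Sales       | 107730
4  | Sales       | 168943
5  | HR          | 126103
6  | Engineering | 103141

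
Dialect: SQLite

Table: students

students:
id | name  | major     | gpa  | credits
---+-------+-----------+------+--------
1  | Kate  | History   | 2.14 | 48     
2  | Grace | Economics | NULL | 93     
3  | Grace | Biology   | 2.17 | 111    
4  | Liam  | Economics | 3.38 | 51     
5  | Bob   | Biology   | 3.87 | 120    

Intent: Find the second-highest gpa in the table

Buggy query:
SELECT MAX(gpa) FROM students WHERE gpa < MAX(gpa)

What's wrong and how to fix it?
Bug: The inner MAX is an aggregate inside WHERE, which is not allowed

Fix: Put the inner MAX in a scalar subquery

Corrected query:
SELECT MAX(gpa) FROM students WHERE gpa < (SELECT MAX(gpa) FROM students)

Result:
MAX(gpa)
--------
3.38    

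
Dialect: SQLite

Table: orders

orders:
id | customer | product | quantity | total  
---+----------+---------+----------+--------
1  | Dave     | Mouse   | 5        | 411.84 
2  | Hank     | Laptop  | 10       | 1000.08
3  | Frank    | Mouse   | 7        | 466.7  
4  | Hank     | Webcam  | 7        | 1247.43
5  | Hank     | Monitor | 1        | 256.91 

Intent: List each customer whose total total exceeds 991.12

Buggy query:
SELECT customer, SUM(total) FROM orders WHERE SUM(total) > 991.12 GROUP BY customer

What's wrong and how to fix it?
Bug: Aggregate functions cannot appear in a WHERE clause

Fix: Use HAVING (which filters groups after aggregation) instead of WHERE

Corrected query:
SELECT customer, SUM(total) FROM orders GROUP BY customer HAVING SUM(total) > 991.12

Result:
customer | SUM(total)
---------+-----------
Hank     | 2504.42   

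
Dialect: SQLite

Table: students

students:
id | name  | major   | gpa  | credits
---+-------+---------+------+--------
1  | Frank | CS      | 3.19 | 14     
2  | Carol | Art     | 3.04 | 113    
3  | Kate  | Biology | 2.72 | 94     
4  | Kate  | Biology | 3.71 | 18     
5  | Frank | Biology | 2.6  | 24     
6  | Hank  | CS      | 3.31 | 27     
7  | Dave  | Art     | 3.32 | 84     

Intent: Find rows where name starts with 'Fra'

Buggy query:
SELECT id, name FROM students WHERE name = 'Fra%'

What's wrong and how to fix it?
Bug: '=' compares the literal string including the % character; pattern matching needs LIKE

Fix: Replace '=' with LIKE so 'Fra%' is treated as a pattern

Corrected query:
SELECT id, name FROM students WHERE name LIKE 'Fra%'

Result:
id | name 
---+------
1  | Frank
5  | Frank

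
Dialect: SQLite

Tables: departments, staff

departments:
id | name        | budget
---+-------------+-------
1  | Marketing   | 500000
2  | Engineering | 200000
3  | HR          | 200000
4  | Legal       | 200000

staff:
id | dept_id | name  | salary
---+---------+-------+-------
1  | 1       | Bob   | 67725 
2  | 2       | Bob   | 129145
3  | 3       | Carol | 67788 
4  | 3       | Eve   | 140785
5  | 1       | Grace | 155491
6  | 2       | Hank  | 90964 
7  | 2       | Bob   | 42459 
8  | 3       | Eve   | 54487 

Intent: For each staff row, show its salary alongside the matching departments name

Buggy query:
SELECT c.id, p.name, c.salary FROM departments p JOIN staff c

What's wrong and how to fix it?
Bug: Missing join condition: each staff row is matched to all departments rows instead of just its own

Fix: Add ON c.dept_id = p.id to the JOIN

Corrected query:
SELECT c.id, p.name, c.salary FROM departments p JOIN staff c ON c.dept_id = p.id

Result:
id | name        | salary
---+-------------+-------
1  | Marketing   | 67725 
2  | Engineering | 129145
3  | HR          | 67788 
4  | HR          | 140785
5  | Marketing   | 155491
6  | Engineering | 90964 
7  | Engineering | 42459 
8  | HR          | 54487 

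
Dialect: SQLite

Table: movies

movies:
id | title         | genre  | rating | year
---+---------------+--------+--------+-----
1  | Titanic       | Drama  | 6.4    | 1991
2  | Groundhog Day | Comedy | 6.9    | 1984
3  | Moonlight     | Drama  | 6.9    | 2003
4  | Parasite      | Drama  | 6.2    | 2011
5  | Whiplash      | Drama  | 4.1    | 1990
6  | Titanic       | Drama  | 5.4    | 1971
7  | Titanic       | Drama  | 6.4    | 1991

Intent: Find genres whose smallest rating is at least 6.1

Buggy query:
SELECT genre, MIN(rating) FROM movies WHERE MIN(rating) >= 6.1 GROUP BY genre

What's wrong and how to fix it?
Bug: Aggregates like MIN are computed per group after WHERE runs

Fix: Use HAVING for the per-group MIN condition

Corrected query:
SELECT genre, MIN(rating) FROM movies GROUP BY genre HAVING MIN(rating) >= 6.1

Result:
genre  | MIN(rating)
-------+------------
Comedy | 6.9        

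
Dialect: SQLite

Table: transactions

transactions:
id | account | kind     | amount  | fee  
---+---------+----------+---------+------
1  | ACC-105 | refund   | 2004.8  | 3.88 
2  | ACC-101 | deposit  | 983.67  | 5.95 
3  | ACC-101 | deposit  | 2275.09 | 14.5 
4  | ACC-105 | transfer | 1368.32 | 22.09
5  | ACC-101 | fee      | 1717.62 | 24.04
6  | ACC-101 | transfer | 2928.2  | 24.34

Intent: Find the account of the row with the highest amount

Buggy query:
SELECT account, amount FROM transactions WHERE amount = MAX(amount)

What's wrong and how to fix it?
Bug: MAX(amount) is an aggregate and cannot be used directly in WHERE

Fix: Wrap MAX in a scalar subquery so WHERE compares against a single value

Corrected query:
SELECT account, amount FROM transactions WHERE amount = (SELECT MAX(amount) FROM transactions)

Result:
account | amount
--------+-------
ACC-101 | 2928.2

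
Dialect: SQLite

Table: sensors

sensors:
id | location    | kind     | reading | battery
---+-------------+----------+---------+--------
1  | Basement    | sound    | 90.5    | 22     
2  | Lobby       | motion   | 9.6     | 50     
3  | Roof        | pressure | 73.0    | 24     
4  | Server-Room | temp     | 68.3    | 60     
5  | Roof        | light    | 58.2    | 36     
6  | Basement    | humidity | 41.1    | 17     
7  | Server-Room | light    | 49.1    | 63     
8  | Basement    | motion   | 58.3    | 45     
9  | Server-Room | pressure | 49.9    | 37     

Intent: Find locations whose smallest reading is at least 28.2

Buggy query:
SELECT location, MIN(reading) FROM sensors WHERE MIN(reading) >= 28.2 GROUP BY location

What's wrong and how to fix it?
Bug: Aggregates like MIN are computed per group after WHERE runs

Fix: Use HAVING for the per-group MIN condition

Corrected query:
SELECT location, MIN(reading) FROM sensors GROUP BY location HAVING MIN(reading) >= 28.2

Result:
location    | MIN(reading)
------------+-------------
Basement    | 41.1        
Roof        | 58.2        
Server-Room | 49.1        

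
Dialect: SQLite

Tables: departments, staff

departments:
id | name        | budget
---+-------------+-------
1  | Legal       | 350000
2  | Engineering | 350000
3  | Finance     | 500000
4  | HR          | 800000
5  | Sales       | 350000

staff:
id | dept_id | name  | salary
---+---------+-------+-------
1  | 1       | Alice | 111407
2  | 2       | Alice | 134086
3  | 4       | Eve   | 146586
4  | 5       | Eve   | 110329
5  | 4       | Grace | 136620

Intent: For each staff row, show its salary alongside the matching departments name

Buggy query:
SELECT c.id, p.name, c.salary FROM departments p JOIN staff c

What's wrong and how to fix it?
Bug: JOIN with no ON clause produces a cartesian product; every staff row pairs with every departments row

Fix: Add ON c.dept_id = p.id to the JOIN

Corrected query:
SELECT c.id, p.name, c.salary FROM departments p JOIN staff c ON c.dept_id = p.id

Result:
id | name        | salary
---+-------------+-------
1  | Legal       | 111407
2  | Engineering | 134086
3  | HR          | 146586
4  | Sales       | 110329
5  | HR          | 136620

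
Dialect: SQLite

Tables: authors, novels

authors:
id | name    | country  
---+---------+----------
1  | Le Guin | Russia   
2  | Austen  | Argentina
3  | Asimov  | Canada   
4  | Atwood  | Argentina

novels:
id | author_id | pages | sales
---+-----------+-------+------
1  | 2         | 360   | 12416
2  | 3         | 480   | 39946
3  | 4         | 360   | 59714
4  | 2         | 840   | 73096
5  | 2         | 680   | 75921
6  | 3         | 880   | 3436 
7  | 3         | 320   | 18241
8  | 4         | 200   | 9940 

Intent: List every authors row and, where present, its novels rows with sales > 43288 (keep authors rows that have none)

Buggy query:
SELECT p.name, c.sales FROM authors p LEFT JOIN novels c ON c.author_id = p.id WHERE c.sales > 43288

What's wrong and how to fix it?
Bug: A WHERE condition on the right-hand table after LEFT JOIN drops unmatched parents

Fix: Put 'c.sales > 43288' in the JOIN's ON clause instead of WHERE

Corrected query:
SELECT p.name, c.sales FROM authors p LEFT JOIN novels c ON c.author_id = p.id AND c.sales > 43288

Result:
name    | sales
--------+------
Le Guin | NULL 
Austen  | 73096
Austen  | 75921
Asimov  | NULL 
Atwood  | 59714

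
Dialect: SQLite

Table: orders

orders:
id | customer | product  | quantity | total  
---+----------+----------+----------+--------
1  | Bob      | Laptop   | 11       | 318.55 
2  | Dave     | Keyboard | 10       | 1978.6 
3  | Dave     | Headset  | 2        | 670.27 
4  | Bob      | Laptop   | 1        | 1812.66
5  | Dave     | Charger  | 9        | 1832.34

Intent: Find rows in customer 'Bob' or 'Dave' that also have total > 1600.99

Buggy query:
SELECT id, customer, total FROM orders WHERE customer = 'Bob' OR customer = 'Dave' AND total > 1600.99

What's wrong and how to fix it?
Bug: AND binds tighter than OR, so this parses as customer = 'Bob' OR (customer = 'Dave' AND total > 1600.99)

Fix: Group the OR with parentheses (or use IN), then AND the threshold

Corrected query:
SELECT id, customer, total FROM orders WHERE (customer = 'Bob' OR customer = 'Dave') AND total > 1600.99

Result:
id | customer | total  
---+----------+--------
2  | Dave     | 1978.6 
4  | Bob      | 1812.66
5  | Dave     | 1832.34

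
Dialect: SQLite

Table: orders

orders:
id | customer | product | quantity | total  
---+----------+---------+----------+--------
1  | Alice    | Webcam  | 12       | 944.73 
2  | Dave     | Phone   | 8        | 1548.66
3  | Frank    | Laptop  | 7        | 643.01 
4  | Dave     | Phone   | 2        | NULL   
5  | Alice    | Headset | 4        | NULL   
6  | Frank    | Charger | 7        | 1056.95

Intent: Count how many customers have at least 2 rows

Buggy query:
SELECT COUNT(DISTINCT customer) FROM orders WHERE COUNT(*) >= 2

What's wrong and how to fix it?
Bug: COUNT(*) cannot appear in WHERE; the per-group count doesn't exist yet

Fix: Use a subquery that GROUPs and filters with HAVING, then count its rows

Corrected query:
SELECT COUNT(*) FROM (SELECT customer FROM orders GROUP BY customer HAVING COUNT(*) >= 2)

Result:
COUNT(*)
--------
3       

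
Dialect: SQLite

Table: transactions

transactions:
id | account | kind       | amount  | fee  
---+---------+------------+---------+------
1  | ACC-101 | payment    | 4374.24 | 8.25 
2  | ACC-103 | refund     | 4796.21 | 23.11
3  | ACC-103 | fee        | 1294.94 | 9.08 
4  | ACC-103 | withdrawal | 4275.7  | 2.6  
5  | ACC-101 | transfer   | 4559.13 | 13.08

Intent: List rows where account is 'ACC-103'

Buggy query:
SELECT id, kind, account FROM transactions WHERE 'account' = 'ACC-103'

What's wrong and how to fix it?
Bug: 'account' in single quotes is a string literal, not the column; the comparison is literal-vs-literal and never true

Fix: Remove the quotes around the column name (or use double quotes for an identifier)

Corrected query:
SELECT id, kind, account FROM transactions WHERE account = 'ACC-103'

Result:
id | kind       | account
---+------------+--------
2  | refund     | ACC-103
3  | fee        | ACC-103
4  | withdrawal | ACC-103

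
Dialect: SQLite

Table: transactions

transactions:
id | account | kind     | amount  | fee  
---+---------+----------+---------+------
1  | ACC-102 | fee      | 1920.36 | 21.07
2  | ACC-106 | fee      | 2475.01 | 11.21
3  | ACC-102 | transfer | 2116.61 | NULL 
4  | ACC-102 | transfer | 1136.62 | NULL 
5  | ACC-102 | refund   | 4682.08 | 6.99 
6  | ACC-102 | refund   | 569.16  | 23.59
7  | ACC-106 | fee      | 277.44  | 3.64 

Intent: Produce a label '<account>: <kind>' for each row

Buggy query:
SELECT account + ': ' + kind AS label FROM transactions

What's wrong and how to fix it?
Bug: '+' is numeric addition; on text columns SQLite converts them to 0 instead of concatenating

Fix: Use the || operator for string concatenation

Corrected query:
SELECT account || ': ' || kind AS label FROM transactions

Result:
label            
-----------------
ACC-102: fee     
ACC-106: fee     
ACC-102: transfer
ACC-102: transfer
ACC-102: refund  
ACC-102: refund  
ACC-106: fee     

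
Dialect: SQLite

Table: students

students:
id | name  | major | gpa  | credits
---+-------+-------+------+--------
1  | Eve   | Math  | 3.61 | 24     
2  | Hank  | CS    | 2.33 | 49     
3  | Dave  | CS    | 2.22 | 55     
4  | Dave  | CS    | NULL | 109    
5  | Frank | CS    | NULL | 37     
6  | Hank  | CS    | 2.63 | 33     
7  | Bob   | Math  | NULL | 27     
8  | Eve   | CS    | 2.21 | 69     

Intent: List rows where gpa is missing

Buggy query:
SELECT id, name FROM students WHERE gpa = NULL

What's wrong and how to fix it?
Bug: Comparing to NULL with '=' never matches; NULL = NULL is unknown, not true

Fix: Replace '= NULL' with 'IS NULL'

Corrected query:
SELECT id, name FROM students WHERE gpa IS NULL

Result:
id | name 
---+------
4  | Dave 
5  | Frank
7  | Bob  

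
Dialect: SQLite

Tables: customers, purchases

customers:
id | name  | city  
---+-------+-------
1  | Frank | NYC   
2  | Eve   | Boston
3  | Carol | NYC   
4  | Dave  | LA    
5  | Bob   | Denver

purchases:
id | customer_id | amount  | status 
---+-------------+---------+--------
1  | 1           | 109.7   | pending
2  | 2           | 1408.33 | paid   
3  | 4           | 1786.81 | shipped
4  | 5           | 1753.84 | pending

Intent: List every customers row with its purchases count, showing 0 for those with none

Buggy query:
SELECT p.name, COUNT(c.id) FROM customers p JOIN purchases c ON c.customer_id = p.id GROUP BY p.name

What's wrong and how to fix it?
Bug: INNER JOIN drops customers rows that have no matching purchases rows

Fix: Switch to LEFT JOIN to retain unmatched parent rows

Corrected query:
SELECT p.name, COUNT(c.id) FROM customers p LEFT JOIN purchases c ON c.customer_id = p.id GROUP BY p.name

Result:
name  | COUNT(c.id)
------+------------
Bob   | 1          
Carol | 0          
Dave  | 1          
Eve   | 1          
Frank | 1          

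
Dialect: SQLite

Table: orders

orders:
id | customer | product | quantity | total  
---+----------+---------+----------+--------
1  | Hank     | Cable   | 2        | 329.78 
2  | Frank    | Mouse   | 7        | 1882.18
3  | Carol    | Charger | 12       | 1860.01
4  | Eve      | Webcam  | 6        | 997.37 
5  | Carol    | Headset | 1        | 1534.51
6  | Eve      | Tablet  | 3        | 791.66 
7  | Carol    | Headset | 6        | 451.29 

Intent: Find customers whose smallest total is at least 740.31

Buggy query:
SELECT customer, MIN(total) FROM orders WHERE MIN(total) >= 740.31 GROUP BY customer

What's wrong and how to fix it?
Bug: Aggregates like MIN are computed per group after WHERE runs

Fix: Replace WHERE with HAVING after the GROUP BY

Corrected query:
SELECT customer, MIN(total) FROM orders GROUP BY customer HAVING MIN(total) >= 740.31

Result:
customer | MIN(total)
---------+-----------
Eve      | 791.66    
Frank    | 1882.18   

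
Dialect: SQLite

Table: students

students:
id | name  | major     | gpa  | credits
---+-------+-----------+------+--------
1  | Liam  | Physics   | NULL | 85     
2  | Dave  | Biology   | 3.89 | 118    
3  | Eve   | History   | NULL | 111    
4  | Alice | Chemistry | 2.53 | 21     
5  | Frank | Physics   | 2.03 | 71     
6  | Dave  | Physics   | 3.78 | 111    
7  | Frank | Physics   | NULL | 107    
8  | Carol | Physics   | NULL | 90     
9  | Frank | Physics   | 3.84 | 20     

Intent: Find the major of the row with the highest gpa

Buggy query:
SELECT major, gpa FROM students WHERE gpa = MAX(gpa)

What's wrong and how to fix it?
Bug: MAX(gpa) is an aggregate and cannot be used directly in WHERE

Fix: Use a subquery: WHERE gpa = (SELECT MAX(gpa) FROM students)

Corrected query:
SELECT major, gpa FROM students WHERE gpa = (SELECT MAX(gpa) FROM students)

Result:
major   | gpa 
--------+-----
Biology | 3.89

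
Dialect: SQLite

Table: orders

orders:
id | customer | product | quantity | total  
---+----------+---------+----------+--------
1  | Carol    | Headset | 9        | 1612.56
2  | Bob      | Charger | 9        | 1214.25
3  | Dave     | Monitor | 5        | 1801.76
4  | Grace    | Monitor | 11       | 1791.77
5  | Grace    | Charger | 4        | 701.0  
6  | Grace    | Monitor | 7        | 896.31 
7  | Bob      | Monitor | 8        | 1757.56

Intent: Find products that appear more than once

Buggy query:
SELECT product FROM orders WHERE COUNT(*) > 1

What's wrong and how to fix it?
Bug: WHERE can't reference COUNT(*); aggregates are computed after WHERE

Fix: GROUP BY product, then filter groups with HAVING COUNT(*) > 1

Corrected query:
SELECT product FROM orders GROUP BY product HAVING COUNT(*) > 1

Result:
product
-------
Charger
Monitor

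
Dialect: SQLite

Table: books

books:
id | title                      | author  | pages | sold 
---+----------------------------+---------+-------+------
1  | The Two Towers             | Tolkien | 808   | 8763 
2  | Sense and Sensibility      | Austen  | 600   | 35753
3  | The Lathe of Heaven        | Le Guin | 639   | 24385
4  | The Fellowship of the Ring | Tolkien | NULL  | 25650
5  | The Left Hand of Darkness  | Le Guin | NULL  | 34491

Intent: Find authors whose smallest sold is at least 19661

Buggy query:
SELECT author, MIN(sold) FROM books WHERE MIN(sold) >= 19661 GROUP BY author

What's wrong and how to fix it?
Bug: Aggregates like MIN are computed per group after WHERE runs

Fix: Use HAVING for the per-group MIN condition

Corrected query:
SELECT author, MIN(sold) FROM books GROUP BY author HAVING MIN(sold) >= 19661

Result:
author  | MIN(sold)
--------+----------
Austen  | 35753    
Le Guin | 24385    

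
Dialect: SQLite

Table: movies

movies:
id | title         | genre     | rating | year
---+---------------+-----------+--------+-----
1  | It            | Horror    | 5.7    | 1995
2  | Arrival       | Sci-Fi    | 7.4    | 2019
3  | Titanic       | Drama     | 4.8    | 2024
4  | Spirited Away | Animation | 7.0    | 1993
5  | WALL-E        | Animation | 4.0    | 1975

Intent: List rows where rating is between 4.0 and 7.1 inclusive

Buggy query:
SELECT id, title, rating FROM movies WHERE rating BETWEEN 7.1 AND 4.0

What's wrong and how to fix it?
Bug: BETWEEN expects the lower bound first; with 7.1 AND 4.0 the range is empty

Fix: Swap the bounds so the smaller value comes first

Corrected query:
SELECT id, title, rating FROM movies WHERE rating BETWEEN 4.0 AND 7.1

Result:
id | title         | rating
---+---------------+-------
1  | It            | 5.7   
3  | Titanic       | 4.8   
4  | Spirited Away | 7     
5  | WALL-E        | 4     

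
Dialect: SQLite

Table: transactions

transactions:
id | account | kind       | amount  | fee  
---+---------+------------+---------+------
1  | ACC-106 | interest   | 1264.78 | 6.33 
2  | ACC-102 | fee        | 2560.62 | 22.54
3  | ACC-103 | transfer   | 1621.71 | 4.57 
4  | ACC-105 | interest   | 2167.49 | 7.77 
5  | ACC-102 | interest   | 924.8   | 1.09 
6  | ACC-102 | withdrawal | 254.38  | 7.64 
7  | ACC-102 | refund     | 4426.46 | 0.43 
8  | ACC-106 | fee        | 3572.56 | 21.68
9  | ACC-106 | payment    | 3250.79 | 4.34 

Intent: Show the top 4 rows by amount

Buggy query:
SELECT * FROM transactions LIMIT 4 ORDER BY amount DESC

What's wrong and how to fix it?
Bug: LIMIT must come after ORDER BY

Fix: Swap the clauses: ORDER BY first, then LIMIT

Corrected query:
SELECT * FROM transactions ORDER BY amount DESC LIMIT 4

Result:
id | account | kind    | amount  | fee  
---+---------+---------+---------+------
7  | ACC-102 | refund  | 4426.46 | 0.43 
8  | ACC-106 | fee     | 3572.56 | 21.68
9  | ACC-106 | payment | 3250.79 | 4.34 
2  | ACC-102 | fee     | 2560.62 | 22.54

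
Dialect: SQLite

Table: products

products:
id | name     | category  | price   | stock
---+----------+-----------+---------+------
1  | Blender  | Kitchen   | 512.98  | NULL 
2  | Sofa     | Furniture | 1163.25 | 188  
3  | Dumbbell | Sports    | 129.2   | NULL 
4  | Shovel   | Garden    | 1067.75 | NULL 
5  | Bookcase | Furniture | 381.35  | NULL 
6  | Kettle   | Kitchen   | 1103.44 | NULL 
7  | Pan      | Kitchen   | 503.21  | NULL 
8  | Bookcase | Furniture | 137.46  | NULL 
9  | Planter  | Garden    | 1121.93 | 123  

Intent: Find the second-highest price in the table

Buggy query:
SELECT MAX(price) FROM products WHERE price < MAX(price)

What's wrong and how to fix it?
Bug: The inner MAX is an aggregate inside WHERE, which is not allowed

Fix: Put the inner MAX in a scalar subquery

Corrected query:
SELECT MAX(price) FROM products WHERE price < (SELECT MAX(price) FROM products)

Result:
MAX(price)
----------
1121.93   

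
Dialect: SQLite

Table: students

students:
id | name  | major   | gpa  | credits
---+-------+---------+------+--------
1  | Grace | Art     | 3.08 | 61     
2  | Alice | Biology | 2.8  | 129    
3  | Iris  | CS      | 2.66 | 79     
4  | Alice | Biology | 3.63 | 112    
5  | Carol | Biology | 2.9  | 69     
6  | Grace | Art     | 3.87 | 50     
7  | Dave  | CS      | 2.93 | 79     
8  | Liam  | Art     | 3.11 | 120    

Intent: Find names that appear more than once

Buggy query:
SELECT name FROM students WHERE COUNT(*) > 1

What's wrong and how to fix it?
Bug: WHERE can't reference COUNT(*); aggregates are computed after WHERE

Fix: Group first, then use HAVING for the count condition

Corrected query:
SELECT name FROM students GROUP BY name HAVING COUNT(*) > 1

Result:
name 
-----
Alice
Grace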